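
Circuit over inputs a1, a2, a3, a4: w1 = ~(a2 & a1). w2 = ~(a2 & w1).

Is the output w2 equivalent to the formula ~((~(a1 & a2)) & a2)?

w1 = ~(a2 & a1)
w2 = ~(a2 & w1) = ~(a2 & (~(a2 & a1)))
At a1=0, a2=1, a3=0, a4=0: circuit gives 0, formula gives 0.
At a1=0, a2=0, a3=0, a4=0: circuit gives 1, formula gives 1.
Agrees on all 16 inputs.

Yes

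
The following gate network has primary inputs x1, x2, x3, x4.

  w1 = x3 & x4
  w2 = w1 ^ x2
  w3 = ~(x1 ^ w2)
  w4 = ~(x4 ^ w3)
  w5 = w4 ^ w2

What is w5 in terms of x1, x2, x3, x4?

(~(x4 ^ (~(x1 ^ ((x3 & x4) ^ x2))))) ^ ((x3 & x4) ^ x2)

w1 = x3 & x4
w2 = w1 ^ x2 = (x3 & x4) ^ x2
w3 = ~(x1 ^ w2) = ~(x1 ^ ((x3 & x4) ^ x2))
w4 = ~(x4 ^ w3) = ~(x4 ^ (~(x1 ^ ((x3 & x4) ^ x2))))
w5 = w4 ^ w2 = (~(x4 ^ (~(x1 ^ ((x3 & x4) ^ x2))))) ^ ((x3 & x4) ^ x2)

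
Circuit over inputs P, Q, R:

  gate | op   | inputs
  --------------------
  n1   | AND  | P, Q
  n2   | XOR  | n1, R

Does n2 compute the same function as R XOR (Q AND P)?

Yes

n1 = P AND Q
n2 = n1 XOR R = (P AND Q) XOR R
At P=0, Q=0, R=0: circuit gives 0, formula gives 0.
At P=0, Q=0, R=1: circuit gives 1, formula gives 1.
Agrees on all 8 inputs.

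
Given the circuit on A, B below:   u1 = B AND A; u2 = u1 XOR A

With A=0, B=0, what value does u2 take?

u1 = 0 AND 0 = 0
u2 = 0 XOR 0 = 0

0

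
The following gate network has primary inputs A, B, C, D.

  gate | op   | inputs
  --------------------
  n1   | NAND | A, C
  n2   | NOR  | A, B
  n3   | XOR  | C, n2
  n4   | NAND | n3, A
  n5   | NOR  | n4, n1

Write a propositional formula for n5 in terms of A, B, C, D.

((C XOR (A NOR B)) NAND A) NOR (A NAND C)

n1 = A NAND C
n2 = A NOR B
n3 = C XOR n2 = C XOR (A NOR B)
n4 = n3 NAND A = (C XOR (A NOR B)) NAND A
n5 = n4 NOR n1 = ((C XOR (A NOR B)) NAND A) NOR (A NAND C)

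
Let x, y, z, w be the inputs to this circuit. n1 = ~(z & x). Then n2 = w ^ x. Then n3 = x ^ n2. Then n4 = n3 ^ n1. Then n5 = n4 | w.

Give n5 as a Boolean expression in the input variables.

((x ^ (w ^ x)) ^ (~(z & x))) | w

n1 = ~(z & x)
n2 = w ^ x
n3 = x ^ n2 = x ^ (w ^ x)
n4 = n3 ^ n1 = (x ^ (w ^ x)) ^ (~(z & x))
n5 = n4 | w = ((x ^ (w ^ x)) ^ (~(z & x))) | w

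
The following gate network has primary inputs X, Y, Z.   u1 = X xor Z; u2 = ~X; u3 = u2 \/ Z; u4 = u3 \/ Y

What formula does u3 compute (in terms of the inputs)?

~X \/ Z

u2 = ~X
u3 = u2 \/ Z = ~X \/ Z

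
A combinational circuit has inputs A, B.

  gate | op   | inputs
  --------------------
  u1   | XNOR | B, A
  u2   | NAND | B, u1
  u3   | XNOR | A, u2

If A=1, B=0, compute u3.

u1 = 0 XNOR 1 = 0
u2 = 0 NAND 0 = 1
u3 = 1 XNOR 1 = 1

1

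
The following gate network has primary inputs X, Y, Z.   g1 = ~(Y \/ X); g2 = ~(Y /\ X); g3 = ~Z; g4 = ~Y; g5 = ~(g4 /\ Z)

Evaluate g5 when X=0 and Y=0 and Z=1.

0

g4 = ~0 = 1
g5 = ~(1 /\ 1) = 0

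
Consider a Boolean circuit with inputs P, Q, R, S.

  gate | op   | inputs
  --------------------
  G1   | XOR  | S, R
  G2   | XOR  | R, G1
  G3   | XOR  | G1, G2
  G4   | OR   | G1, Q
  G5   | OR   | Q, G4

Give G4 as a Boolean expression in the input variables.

(S XOR R) OR Q

G1 = S XOR R
G4 = G1 OR Q = (S XOR R) OR Q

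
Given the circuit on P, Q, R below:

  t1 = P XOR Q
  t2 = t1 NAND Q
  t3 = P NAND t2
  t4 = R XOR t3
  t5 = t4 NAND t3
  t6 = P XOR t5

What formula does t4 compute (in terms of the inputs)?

R XOR (P NAND ((P XOR Q) NAND Q))

t1 = P XOR Q
t2 = t1 NAND Q = (P XOR Q) NAND Q
t3 = P NAND t2 = P NAND ((P XOR Q) NAND Q)
t4 = R XOR t3 = R XOR (P NAND ((P XOR Q) NAND Q))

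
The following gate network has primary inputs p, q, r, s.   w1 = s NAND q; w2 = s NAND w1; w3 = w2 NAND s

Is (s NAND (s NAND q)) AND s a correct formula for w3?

w1 = s NAND q
w2 = s NAND w1 = s NAND (s NAND q)
w3 = w2 NAND s = (s NAND (s NAND q)) NAND s
At p=0, q=0, r=0, s=0: circuit gives 1, formula gives 0.

No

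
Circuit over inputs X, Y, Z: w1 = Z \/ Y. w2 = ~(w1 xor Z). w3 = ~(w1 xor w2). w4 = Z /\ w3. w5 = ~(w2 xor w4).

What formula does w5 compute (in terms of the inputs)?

~((~((Z \/ Y) xor Z)) xor (Z /\ (~((Z \/ Y) xor (~((Z \/ Y) xor Z))))))

w1 = Z \/ Y
w2 = ~(w1 xor Z) = ~((Z \/ Y) xor Z)
w3 = ~(w1 xor w2) = ~((Z \/ Y) xor (~((Z \/ Y) xor Z)))
w4 = Z /\ w3 = Z /\ (~((Z \/ Y) xor (~((Z \/ Y) xor Z))))
w5 = ~(w2 xor w4) = ~((~((Z \/ Y) xor Z)) xor (Z /\ (~((Z \/ Y) xor (~((Z \/ Y) xor Z))))))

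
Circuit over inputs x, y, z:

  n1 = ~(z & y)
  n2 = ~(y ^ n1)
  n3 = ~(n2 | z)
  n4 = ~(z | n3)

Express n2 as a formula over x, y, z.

~(y ^ (~(z & y)))

n1 = ~(z & y)
n2 = ~(y ^ n1) = ~(y ^ (~(z & y)))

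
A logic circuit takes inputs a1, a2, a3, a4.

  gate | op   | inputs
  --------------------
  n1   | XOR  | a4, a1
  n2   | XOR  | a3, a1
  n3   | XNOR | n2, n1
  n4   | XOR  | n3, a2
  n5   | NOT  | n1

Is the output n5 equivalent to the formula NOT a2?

n1 = a4 XOR a1
n5 = NOT n1 = NOT (a4 XOR a1)
At a1=0, a2=0, a3=0, a4=1: circuit gives 0, formula gives 1.

No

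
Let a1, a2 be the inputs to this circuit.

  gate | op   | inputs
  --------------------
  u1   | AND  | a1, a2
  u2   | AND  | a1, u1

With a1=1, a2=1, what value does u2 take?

1

u1 = 1 AND 1 = 1
u2 = 1 AND 1 = 1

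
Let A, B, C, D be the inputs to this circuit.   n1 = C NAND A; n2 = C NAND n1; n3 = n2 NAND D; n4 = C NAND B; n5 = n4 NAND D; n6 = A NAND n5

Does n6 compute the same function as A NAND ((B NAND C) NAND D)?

n4 = C NAND B
n5 = n4 NAND D = (C NAND B) NAND D
n6 = A NAND n5 = A NAND ((C NAND B) NAND D)
At A=1, B=0, C=0, D=0: circuit gives 0, formula gives 0.
At A=0, B=0, C=0, D=0: circuit gives 1, formula gives 1.
Agrees on all 16 inputs.

Yes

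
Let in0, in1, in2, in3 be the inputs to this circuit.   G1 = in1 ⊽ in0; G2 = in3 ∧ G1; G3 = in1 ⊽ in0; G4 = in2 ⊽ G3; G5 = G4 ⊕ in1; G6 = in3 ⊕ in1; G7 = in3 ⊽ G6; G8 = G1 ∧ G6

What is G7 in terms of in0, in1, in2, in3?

in3 ⊽ (in3 ⊕ in1)

G6 = in3 ⊕ in1
G7 = in3 ⊽ G6 = in3 ⊽ (in3 ⊕ in1)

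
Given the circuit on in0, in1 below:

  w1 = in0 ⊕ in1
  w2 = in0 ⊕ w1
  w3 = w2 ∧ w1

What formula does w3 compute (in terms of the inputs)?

(in0 ⊕ (in0 ⊕ in1)) ∧ (in0 ⊕ in1)

w1 = in0 ⊕ in1
w2 = in0 ⊕ w1 = in0 ⊕ (in0 ⊕ in1)
w3 = w2 ∧ w1 = (in0 ⊕ (in0 ⊕ in1)) ∧ (in0 ⊕ in1)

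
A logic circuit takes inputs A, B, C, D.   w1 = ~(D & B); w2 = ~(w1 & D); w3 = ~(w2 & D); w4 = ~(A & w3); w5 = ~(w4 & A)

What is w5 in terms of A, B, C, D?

~((~(A & (~((~((~(D & B)) & D)) & D)))) & A)

w1 = ~(D & B)
w2 = ~(w1 & D) = ~((~(D & B)) & D)
w3 = ~(w2 & D) = ~((~((~(D & B)) & D)) & D)
w4 = ~(A & w3) = ~(A & (~((~((~(D & B)) & D)) & D)))
w5 = ~(w4 & A) = ~((~(A & (~((~((~(D & B)) & D)) & D)))) & A)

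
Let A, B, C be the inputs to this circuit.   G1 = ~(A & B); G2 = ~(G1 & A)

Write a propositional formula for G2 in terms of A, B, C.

G1 = ~(A & B)
G2 = ~(G1 & A) = ~((~(A & B)) & A)

~((~(A & B)) & A)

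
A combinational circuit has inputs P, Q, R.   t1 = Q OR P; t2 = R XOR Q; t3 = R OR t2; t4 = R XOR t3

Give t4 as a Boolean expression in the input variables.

R XOR (R OR (R XOR Q))

t2 = R XOR Q
t3 = R OR t2 = R OR (R XOR Q)
t4 = R XOR t3 = R XOR (R OR (R XOR Q))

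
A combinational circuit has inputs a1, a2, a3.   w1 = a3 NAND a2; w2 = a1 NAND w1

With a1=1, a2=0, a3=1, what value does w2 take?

w1 = 1 NAND 0 = 1
w2 = 1 NAND 1 = 0

0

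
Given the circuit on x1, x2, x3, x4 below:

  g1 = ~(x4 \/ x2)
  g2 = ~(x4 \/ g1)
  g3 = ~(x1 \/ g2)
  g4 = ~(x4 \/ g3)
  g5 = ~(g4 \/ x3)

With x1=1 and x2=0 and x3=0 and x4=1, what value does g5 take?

1

g1 = ~(1 \/ 0) = 0
g2 = ~(1 \/ 0) = 0
g3 = ~(1 \/ 0) = 0
g4 = ~(1 \/ 0) = 0
g5 = ~(0 \/ 0) = 1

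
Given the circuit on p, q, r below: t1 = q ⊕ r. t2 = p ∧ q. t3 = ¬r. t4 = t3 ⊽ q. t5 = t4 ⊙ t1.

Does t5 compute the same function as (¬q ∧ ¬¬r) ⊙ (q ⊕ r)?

t1 = q ⊕ r
t3 = ¬r
t4 = t3 ⊽ q = ¬r ⊽ q
t5 = t4 ⊙ t1 = (¬r ⊽ q) ⊙ (q ⊕ r)
At p=0, q=1, r=0: circuit gives 0, formula gives 0.
At p=0, q=0, r=0: circuit gives 1, formula gives 1.
Agrees on all 8 inputs.

Yes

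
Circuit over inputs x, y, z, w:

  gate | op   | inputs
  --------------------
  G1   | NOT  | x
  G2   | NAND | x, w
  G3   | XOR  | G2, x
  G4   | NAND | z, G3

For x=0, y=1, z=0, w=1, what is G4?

1

G2 = 0 NAND 1 = 1
G3 = 1 XOR 0 = 1
G4 = 0 NAND 1 = 1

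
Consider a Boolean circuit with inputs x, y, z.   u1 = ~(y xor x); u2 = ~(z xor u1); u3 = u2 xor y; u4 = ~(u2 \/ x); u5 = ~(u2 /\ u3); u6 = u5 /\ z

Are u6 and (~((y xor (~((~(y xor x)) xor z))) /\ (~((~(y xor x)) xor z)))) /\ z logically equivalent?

u1 = ~(y xor x)
u2 = ~(z xor u1) = ~(z xor (~(y xor x)))
u3 = u2 xor y = (~(z xor (~(y xor x)))) xor y
u5 = ~(u2 /\ u3) = ~((~(z xor (~(y xor x)))) /\ ((~(z xor (~(y xor x)))) xor y))
u6 = u5 /\ z = (~((~(z xor (~(y xor x)))) /\ ((~(z xor (~(y xor x)))) xor y))) /\ z
At x=0, y=0, z=0: circuit gives 0, formula gives 0.
At x=0, y=1, z=1: circuit gives 1, formula gives 1.
Agrees on all 8 inputs.

Yes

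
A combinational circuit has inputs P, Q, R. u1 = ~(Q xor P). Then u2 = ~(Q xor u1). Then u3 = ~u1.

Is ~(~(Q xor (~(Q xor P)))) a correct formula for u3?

u1 = ~(Q xor P)
u3 = ~u1 = ~(~(Q xor P))
At P=0, Q=0, R=0: circuit gives 0, formula gives 1.

No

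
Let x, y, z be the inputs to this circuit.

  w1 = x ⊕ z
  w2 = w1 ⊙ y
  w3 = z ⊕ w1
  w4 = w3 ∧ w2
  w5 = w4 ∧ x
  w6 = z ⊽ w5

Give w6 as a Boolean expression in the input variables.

z ⊽ (((z ⊕ (x ⊕ z)) ∧ ((x ⊕ z) ⊙ y)) ∧ x)

w1 = x ⊕ z
w2 = w1 ⊙ y = (x ⊕ z) ⊙ y
w3 = z ⊕ w1 = z ⊕ (x ⊕ z)
w4 = w3 ∧ w2 = (z ⊕ (x ⊕ z)) ∧ ((x ⊕ z) ⊙ y)
w5 = w4 ∧ x = ((z ⊕ (x ⊕ z)) ∧ ((x ⊕ z) ⊙ y)) ∧ x
w6 = z ⊽ w5 = z ⊽ (((z ⊕ (x ⊕ z)) ∧ ((x ⊕ z) ⊙ y)) ∧ x)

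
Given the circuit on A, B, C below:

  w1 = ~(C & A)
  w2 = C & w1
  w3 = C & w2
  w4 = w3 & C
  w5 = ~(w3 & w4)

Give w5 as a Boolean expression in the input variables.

w1 = ~(C & A)
w2 = C & w1 = C & (~(C & A))
w3 = C & w2 = C & (C & (~(C & A)))
w4 = w3 & C = (C & (C & (~(C & A)))) & C
w5 = ~(w3 & w4) = ~((C & (C & (~(C & A)))) & ((C & (C & (~(C & A)))) & C))

~((C & (C & (~(C & A)))) & ((C & (C & (~(C & A)))) & C))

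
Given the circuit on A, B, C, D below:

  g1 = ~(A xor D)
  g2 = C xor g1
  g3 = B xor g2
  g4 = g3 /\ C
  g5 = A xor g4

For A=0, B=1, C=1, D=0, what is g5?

g1 = ~(0 xor 0) = 1
g2 = 1 xor 1 = 0
g3 = 1 xor 0 = 1
g4 = 1 /\ 1 = 1
g5 = 0 xor 1 = 1

1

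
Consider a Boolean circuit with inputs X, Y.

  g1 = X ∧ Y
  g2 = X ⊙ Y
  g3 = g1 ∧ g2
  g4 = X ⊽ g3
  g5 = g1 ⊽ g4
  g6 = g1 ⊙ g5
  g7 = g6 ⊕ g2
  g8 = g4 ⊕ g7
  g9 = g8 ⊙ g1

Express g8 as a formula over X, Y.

g1 = X ∧ Y
g2 = X ⊙ Y
g3 = g1 ∧ g2 = (X ∧ Y) ∧ (X ⊙ Y)
g4 = X ⊽ g3 = X ⊽ ((X ∧ Y) ∧ (X ⊙ Y))
g5 = g1 ⊽ g4 = (X ∧ Y) ⊽ (X ⊽ ((X ∧ Y) ∧ (X ⊙ Y)))
g6 = g1 ⊙ g5 = (X ∧ Y) ⊙ ((X ∧ Y) ⊽ (X ⊽ ((X ∧ Y) ∧ (X ⊙ Y))))
g7 = g6 ⊕ g2 = ((X ∧ Y) ⊙ ((X ∧ Y) ⊽ (X ⊽ ((X ∧ Y) ∧ (X ⊙ Y))))) ⊕ (X ⊙ Y)
g8 = g4 ⊕ g7 = (X ⊽ ((X ∧ Y) ∧ (X ⊙ Y))) ⊕ (((X ∧ Y) ⊙ ((X ∧ Y) ⊽ (X ⊽ ((X ∧ Y) ∧ (X ⊙ Y))))) ⊕ (X ⊙ Y))

(X ⊽ ((X ∧ Y) ∧ (X ⊙ Y))) ⊕ (((X ∧ Y) ⊙ ((X ∧ Y) ⊽ (X ⊽ ((X ∧ Y) ∧ (X ⊙ Y))))) ⊕ (X ⊙ Y))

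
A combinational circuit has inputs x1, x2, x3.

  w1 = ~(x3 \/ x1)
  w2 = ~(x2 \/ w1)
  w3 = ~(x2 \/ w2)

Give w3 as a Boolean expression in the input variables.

~(x2 \/ (~(x2 \/ (~(x3 \/ x1)))))

w1 = ~(x3 \/ x1)
w2 = ~(x2 \/ w1) = ~(x2 \/ (~(x3 \/ x1)))
w3 = ~(x2 \/ w2) = ~(x2 \/ (~(x2 \/ (~(x3 \/ x1)))))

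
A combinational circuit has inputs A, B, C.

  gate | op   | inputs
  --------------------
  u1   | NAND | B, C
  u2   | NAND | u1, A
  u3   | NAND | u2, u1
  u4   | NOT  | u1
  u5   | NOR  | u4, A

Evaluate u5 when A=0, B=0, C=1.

u1 = 0 NAND 1 = 1
u4 = NOT 1 = 0
u5 = 0 NOR 0 = 1

1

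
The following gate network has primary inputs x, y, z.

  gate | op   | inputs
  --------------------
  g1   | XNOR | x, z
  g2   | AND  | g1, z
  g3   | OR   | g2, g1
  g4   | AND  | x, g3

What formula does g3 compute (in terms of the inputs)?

g1 = x XNOR z
g2 = g1 AND z = (x XNOR z) AND z
g3 = g2 OR g1 = ((x XNOR z) AND z) OR (x XNOR z)

((x XNOR z) AND z) OR (x XNOR z)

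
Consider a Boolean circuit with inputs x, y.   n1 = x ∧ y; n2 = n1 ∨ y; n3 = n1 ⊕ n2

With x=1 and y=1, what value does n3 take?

0

n1 = 1 ∧ 1 = 1
n2 = 1 ∨ 1 = 1
n3 = 1 ⊕ 1 = 0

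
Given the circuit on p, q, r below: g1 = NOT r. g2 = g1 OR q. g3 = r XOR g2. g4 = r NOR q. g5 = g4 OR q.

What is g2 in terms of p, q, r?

g1 = NOT r
g2 = g1 OR q = NOT r OR q

NOT r OR q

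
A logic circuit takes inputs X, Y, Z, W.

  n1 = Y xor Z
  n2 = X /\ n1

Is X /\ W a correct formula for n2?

n1 = Y xor Z
n2 = X /\ n1 = X /\ (Y xor Z)
At X=1, Y=0, Z=0, W=1: circuit gives 0, formula gives 1.

No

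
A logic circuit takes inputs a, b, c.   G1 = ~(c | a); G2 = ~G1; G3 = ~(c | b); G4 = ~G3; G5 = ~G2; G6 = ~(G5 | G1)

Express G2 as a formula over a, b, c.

~(~(c | a))

G1 = ~(c | a)
G2 = ~G1 = ~(~(c | a))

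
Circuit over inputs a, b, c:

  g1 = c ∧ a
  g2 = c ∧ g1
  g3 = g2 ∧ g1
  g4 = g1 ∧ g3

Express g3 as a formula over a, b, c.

g1 = c ∧ a
g2 = c ∧ g1 = c ∧ (c ∧ a)
g3 = g2 ∧ g1 = (c ∧ (c ∧ a)) ∧ (c ∧ a)

(c ∧ (c ∧ a)) ∧ (c ∧ a)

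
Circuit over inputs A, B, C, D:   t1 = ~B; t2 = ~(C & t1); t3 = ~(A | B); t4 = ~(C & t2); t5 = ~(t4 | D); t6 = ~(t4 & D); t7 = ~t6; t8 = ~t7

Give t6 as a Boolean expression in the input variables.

t1 = ~B
t2 = ~(C & t1) = ~(C & ~B)
t4 = ~(C & t2) = ~(C & (~(C & ~B)))
t6 = ~(t4 & D) = ~((~(C & (~(C & ~B)))) & D)

~((~(C & (~(C & ~B)))) & D)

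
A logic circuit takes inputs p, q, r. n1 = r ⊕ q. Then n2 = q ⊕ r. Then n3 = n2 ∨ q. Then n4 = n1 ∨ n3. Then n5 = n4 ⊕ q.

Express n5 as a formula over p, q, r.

((r ⊕ q) ∨ ((q ⊕ r) ∨ q)) ⊕ q

n1 = r ⊕ q
n2 = q ⊕ r
n3 = n2 ∨ q = (q ⊕ r) ∨ q
n4 = n1 ∨ n3 = (r ⊕ q) ∨ ((q ⊕ r) ∨ q)
n5 = n4 ⊕ q = ((r ⊕ q) ∨ ((q ⊕ r) ∨ q)) ⊕ q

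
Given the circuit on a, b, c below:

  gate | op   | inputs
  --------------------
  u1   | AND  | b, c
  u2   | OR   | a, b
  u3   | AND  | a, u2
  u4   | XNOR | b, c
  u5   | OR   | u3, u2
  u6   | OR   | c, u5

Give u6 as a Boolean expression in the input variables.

u2 = a OR b
u3 = a AND u2 = a AND (a OR b)
u5 = u3 OR u2 = (a AND (a OR b)) OR (a OR b)
u6 = c OR u5 = c OR ((a AND (a OR b)) OR (a OR b))

c OR ((a AND (a OR b)) OR (a OR b))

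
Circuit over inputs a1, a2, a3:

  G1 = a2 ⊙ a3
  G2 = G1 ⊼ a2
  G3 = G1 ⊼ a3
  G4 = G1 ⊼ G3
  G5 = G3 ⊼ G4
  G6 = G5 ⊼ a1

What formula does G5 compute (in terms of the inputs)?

((a2 ⊙ a3) ⊼ a3) ⊼ ((a2 ⊙ a3) ⊼ ((a2 ⊙ a3) ⊼ a3))

G1 = a2 ⊙ a3
G3 = G1 ⊼ a3 = (a2 ⊙ a3) ⊼ a3
G4 = G1 ⊼ G3 = (a2 ⊙ a3) ⊼ ((a2 ⊙ a3) ⊼ a3)
G5 = G3 ⊼ G4 = ((a2 ⊙ a3) ⊼ a3) ⊼ ((a2 ⊙ a3) ⊼ ((a2 ⊙ a3) ⊼ a3))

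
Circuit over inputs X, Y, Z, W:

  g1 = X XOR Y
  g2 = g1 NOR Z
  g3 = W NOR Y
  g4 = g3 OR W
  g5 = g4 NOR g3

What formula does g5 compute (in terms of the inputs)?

((W NOR Y) OR W) NOR (W NOR Y)

g3 = W NOR Y
g4 = g3 OR W = (W NOR Y) OR W
g5 = g4 NOR g3 = ((W NOR Y) OR W) NOR (W NOR Y)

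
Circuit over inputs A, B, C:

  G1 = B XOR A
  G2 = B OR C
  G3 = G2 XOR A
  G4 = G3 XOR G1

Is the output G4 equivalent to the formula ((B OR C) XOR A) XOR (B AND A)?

G1 = B XOR A
G2 = B OR C
G3 = G2 XOR A = (B OR C) XOR A
G4 = G3 XOR G1 = ((B OR C) XOR A) XOR (B XOR A)
At A=0, B=1, C=0: circuit gives 0, formula gives 1.

No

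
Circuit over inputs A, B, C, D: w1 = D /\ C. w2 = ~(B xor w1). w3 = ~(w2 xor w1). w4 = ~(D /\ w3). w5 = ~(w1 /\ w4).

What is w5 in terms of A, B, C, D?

~((D /\ C) /\ (~(D /\ (~((~(B xor (D /\ C))) xor (D /\ C))))))

w1 = D /\ C
w2 = ~(B xor w1) = ~(B xor (D /\ C))
w3 = ~(w2 xor w1) = ~((~(B xor (D /\ C))) xor (D /\ C))
w4 = ~(D /\ w3) = ~(D /\ (~((~(B xor (D /\ C))) xor (D /\ C))))
w5 = ~(w1 /\ w4) = ~((D /\ C) /\ (~(D /\ (~((~(B xor (D /\ C))) xor (D /\ C))))))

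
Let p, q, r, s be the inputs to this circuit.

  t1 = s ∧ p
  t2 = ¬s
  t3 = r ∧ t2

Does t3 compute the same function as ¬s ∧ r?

t2 = ¬s
t3 = r ∧ t2 = r ∧ ¬s
At p=0, q=0, r=0, s=0: circuit gives 0, formula gives 0.
At p=0, q=0, r=1, s=0: circuit gives 1, formula gives 1.
Agrees on all 16 inputs.

Yes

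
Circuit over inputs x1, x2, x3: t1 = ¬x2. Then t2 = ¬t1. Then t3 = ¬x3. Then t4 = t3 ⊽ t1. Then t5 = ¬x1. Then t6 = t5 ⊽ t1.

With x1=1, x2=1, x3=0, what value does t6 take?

1

t1 = ¬1 = 0
t5 = ¬1 = 0
t6 = 0 ⊽ 0 = 1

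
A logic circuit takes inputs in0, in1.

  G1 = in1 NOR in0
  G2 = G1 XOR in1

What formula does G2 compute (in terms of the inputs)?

(in1 NOR in0) XOR in1

G1 = in1 NOR in0
G2 = G1 XOR in1 = (in1 NOR in0) XOR in1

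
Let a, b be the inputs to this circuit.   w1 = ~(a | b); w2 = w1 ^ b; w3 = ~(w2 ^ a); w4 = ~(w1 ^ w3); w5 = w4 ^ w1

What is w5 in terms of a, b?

w1 = ~(a | b)
w2 = w1 ^ b = (~(a | b)) ^ b
w3 = ~(w2 ^ a) = ~(((~(a | b)) ^ b) ^ a)
w4 = ~(w1 ^ w3) = ~((~(a | b)) ^ (~(((~(a | b)) ^ b) ^ a)))
w5 = w4 ^ w1 = (~((~(a | b)) ^ (~(((~(a | b)) ^ b) ^ a)))) ^ (~(a | b))

(~((~(a | b)) ^ (~(((~(a | b)) ^ b) ^ a)))) ^ (~(a | b))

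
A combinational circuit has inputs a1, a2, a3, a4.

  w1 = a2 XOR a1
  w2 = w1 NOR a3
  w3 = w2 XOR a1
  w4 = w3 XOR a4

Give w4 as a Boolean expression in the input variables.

w1 = a2 XOR a1
w2 = w1 NOR a3 = (a2 XOR a1) NOR a3
w3 = w2 XOR a1 = ((a2 XOR a1) NOR a3) XOR a1
w4 = w3 XOR a4 = (((a2 XOR a1) NOR a3) XOR a1) XOR a4

(((a2 XOR a1) NOR a3) XOR a1) XOR a4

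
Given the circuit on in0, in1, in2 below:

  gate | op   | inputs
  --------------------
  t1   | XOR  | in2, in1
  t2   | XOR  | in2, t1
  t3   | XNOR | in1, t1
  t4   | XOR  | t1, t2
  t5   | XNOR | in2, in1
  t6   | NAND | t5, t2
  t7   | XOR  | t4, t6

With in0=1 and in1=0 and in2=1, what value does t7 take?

0

t1 = 1 XOR 0 = 1
t2 = 1 XOR 1 = 0
t4 = 1 XOR 0 = 1
t5 = 1 XNOR 0 = 0
t6 = 0 NAND 0 = 1
t7 = 1 XOR 1 = 0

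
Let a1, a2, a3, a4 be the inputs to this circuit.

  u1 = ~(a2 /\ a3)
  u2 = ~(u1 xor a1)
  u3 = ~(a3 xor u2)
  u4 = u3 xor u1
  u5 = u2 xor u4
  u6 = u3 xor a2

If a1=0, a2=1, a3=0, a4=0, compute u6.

0

u1 = ~(1 /\ 0) = 1
u2 = ~(1 xor 0) = 0
u3 = ~(0 xor 0) = 1
u6 = 1 xor 1 = 0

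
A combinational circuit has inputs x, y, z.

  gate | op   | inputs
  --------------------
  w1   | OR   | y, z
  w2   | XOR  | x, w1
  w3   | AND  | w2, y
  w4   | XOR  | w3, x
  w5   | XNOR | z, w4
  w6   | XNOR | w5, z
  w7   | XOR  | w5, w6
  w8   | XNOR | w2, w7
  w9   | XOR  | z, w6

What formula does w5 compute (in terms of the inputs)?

z XNOR (((x XOR (y OR z)) AND y) XOR x)

w1 = y OR z
w2 = x XOR w1 = x XOR (y OR z)
w3 = w2 AND y = (x XOR (y OR z)) AND y
w4 = w3 XOR x = ((x XOR (y OR z)) AND y) XOR x
w5 = z XNOR w4 = z XNOR (((x XOR (y OR z)) AND y) XOR x)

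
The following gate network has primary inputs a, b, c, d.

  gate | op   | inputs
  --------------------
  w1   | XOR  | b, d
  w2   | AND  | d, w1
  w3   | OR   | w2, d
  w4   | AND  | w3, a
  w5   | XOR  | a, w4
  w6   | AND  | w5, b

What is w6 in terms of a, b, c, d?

(a XOR (((d AND (b XOR d)) OR d) AND a)) AND b

w1 = b XOR d
w2 = d AND w1 = d AND (b XOR d)
w3 = w2 OR d = (d AND (b XOR d)) OR d
w4 = w3 AND a = ((d AND (b XOR d)) OR d) AND a
w5 = a XOR w4 = a XOR (((d AND (b XOR d)) OR d) AND a)
w6 = w5 AND b = (a XOR (((d AND (b XOR d)) OR d) AND a)) AND b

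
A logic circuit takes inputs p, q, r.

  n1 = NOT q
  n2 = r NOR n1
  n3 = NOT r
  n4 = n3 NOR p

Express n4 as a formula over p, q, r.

n3 = NOT r
n4 = n3 NOR p = NOT r NOR p

NOT r NOR p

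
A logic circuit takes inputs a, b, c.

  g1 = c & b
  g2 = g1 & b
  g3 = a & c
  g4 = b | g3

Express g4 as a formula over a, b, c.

b | (a & c)

g3 = a & c
g4 = b | g3 = b | (a & c)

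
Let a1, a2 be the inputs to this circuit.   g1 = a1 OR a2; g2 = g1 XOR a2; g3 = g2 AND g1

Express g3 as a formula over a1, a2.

g1 = a1 OR a2
g2 = g1 XOR a2 = (a1 OR a2) XOR a2
g3 = g2 AND g1 = ((a1 OR a2) XOR a2) AND (a1 OR a2)

((a1 OR a2) XOR a2) AND (a1 OR a2)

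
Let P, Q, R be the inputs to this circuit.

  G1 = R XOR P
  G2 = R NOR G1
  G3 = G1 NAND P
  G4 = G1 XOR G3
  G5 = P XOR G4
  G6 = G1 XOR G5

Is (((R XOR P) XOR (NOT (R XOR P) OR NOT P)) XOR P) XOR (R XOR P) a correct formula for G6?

Yes

G1 = R XOR P
G3 = G1 NAND P = (R XOR P) NAND P
G4 = G1 XOR G3 = (R XOR P) XOR ((R XOR P) NAND P)
G5 = P XOR G4 = P XOR ((R XOR P) XOR ((R XOR P) NAND P))
G6 = G1 XOR G5 = (R XOR P) XOR (P XOR ((R XOR P) XOR ((R XOR P) NAND P)))
At P=1, Q=0, R=1: circuit gives 0, formula gives 0.
At P=0, Q=0, R=0: circuit gives 1, formula gives 1.
Agrees on all 8 inputs.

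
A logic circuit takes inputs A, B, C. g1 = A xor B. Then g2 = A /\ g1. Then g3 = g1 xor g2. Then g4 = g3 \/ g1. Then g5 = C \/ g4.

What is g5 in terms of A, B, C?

C \/ (((A xor B) xor (A /\ (A xor B))) \/ (A xor B))

g1 = A xor B
g2 = A /\ g1 = A /\ (A xor B)
g3 = g1 xor g2 = (A xor B) xor (A /\ (A xor B))
g4 = g3 \/ g1 = ((A xor B) xor (A /\ (A xor B))) \/ (A xor B)
g5 = C \/ g4 = C \/ (((A xor B) xor (A /\ (A xor B))) \/ (A xor B))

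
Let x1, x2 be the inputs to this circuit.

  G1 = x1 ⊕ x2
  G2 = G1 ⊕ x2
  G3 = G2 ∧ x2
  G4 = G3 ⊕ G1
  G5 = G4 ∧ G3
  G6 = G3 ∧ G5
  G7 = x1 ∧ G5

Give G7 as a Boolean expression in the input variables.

x1 ∧ (((((x1 ⊕ x2) ⊕ x2) ∧ x2) ⊕ (x1 ⊕ x2)) ∧ (((x1 ⊕ x2) ⊕ x2) ∧ x2))

G1 = x1 ⊕ x2
G2 = G1 ⊕ x2 = (x1 ⊕ x2) ⊕ x2
G3 = G2 ∧ x2 = ((x1 ⊕ x2) ⊕ x2) ∧ x2
G4 = G3 ⊕ G1 = (((x1 ⊕ x2) ⊕ x2) ∧ x2) ⊕ (x1 ⊕ x2)
G5 = G4 ∧ G3 = ((((x1 ⊕ x2) ⊕ x2) ∧ x2) ⊕ (x1 ⊕ x2)) ∧ (((x1 ⊕ x2) ⊕ x2) ∧ x2)
G7 = x1 ∧ G5 = x1 ∧ (((((x1 ⊕ x2) ⊕ x2) ∧ x2) ⊕ (x1 ⊕ x2)) ∧ (((x1 ⊕ x2) ⊕ x2) ∧ x2))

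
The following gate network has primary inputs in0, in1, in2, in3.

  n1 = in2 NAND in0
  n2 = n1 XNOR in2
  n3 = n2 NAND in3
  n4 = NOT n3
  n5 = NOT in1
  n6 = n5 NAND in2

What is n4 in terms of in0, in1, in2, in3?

NOT (((in2 NAND in0) XNOR in2) NAND in3)

n1 = in2 NAND in0
n2 = n1 XNOR in2 = (in2 NAND in0) XNOR in2
n3 = n2 NAND in3 = ((in2 NAND in0) XNOR in2) NAND in3
n4 = NOT n3 = NOT (((in2 NAND in0) XNOR in2) NAND in3)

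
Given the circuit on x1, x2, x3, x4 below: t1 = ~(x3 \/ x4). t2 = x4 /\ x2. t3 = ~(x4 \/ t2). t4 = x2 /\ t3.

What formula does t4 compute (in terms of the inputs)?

t2 = x4 /\ x2
t3 = ~(x4 \/ t2) = ~(x4 \/ (x4 /\ x2))
t4 = x2 /\ t3 = x2 /\ (~(x4 \/ (x4 /\ x2)))

x2 /\ (~(x4 \/ (x4 /\ x2)))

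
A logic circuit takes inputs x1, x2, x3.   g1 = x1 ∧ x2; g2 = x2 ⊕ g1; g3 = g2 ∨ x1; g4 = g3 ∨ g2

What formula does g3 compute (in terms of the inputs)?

(x2 ⊕ (x1 ∧ x2)) ∨ x1

g1 = x1 ∧ x2
g2 = x2 ⊕ g1 = x2 ⊕ (x1 ∧ x2)
g3 = g2 ∨ x1 = (x2 ⊕ (x1 ∧ x2)) ∨ x1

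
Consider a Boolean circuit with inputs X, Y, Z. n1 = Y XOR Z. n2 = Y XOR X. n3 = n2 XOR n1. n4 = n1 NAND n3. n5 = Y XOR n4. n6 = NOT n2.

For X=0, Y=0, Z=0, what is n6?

n2 = 0 XOR 0 = 0
n6 = NOT 0 = 1

1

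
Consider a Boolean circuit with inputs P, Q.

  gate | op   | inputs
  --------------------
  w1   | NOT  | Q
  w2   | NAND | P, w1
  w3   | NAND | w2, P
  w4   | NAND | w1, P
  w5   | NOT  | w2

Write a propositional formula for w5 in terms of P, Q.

w1 = NOT Q
w2 = P NAND w1 = P NAND NOT Q
w5 = NOT w2 = NOT (P NAND NOT Q)

NOT (P NAND NOT Q)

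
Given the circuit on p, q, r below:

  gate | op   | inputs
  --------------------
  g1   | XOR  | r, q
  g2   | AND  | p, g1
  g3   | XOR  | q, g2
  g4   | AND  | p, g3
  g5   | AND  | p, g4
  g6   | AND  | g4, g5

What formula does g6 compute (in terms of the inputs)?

g1 = r XOR q
g2 = p AND g1 = p AND (r XOR q)
g3 = q XOR g2 = q XOR (p AND (r XOR q))
g4 = p AND g3 = p AND (q XOR (p AND (r XOR q)))
g5 = p AND g4 = p AND (p AND (q XOR (p AND (r XOR q))))
g6 = g4 AND g5 = (p AND (q XOR (p AND (r XOR q)))) AND (p AND (p AND (q XOR (p AND (r XOR q)))))

(p AND (q XOR (p AND (r XOR q)))) AND (p AND (p AND (q XOR (p AND (r XOR q)))))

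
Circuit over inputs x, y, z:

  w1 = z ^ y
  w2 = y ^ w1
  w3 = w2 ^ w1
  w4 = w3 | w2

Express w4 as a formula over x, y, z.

w1 = z ^ y
w2 = y ^ w1 = y ^ (z ^ y)
w3 = w2 ^ w1 = (y ^ (z ^ y)) ^ (z ^ y)
w4 = w3 | w2 = ((y ^ (z ^ y)) ^ (z ^ y)) | (y ^ (z ^ y))

((y ^ (z ^ y)) ^ (z ^ y)) | (y ^ (z ^ y))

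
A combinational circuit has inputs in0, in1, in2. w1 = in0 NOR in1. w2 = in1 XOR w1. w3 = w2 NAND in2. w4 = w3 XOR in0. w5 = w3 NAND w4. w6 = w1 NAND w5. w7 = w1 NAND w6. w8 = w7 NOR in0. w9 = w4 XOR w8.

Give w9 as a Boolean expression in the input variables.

w1 = in0 NOR in1
w2 = in1 XOR w1 = in1 XOR (in0 NOR in1)
w3 = w2 NAND in2 = (in1 XOR (in0 NOR in1)) NAND in2
w4 = w3 XOR in0 = ((in1 XOR (in0 NOR in1)) NAND in2) XOR in0
w5 = w3 NAND w4 = ((in1 XOR (in0 NOR in1)) NAND in2) NAND (((in1 XOR (in0 NOR in1)) NAND in2) XOR in0)
w6 = w1 NAND w5 = (in0 NOR in1) NAND (((in1 XOR (in0 NOR in1)) NAND in2) NAND (((in1 XOR (in0 NOR in1)) NAND in2) XOR in0))
w7 = w1 NAND w6 = (in0 NOR in1) NAND ((in0 NOR in1) NAND (((in1 XOR (in0 NOR in1)) NAND in2) NAND (((in1 XOR (in0 NOR in1)) NAND in2) XOR in0)))
w8 = w7 NOR in0 = ((in0 NOR in1) NAND ((in0 NOR in1) NAND (((in1 XOR (in0 NOR in1)) NAND in2) NAND (((in1 XOR (in0 NOR in1)) NAND in2) XOR in0)))) NOR in0
w9 = w4 XOR w8 = (((in1 XOR (in0 NOR in1)) NAND in2) XOR in0) XOR (((in0 NOR in1) NAND ((in0 NOR in1) NAND (((in1 XOR (in0 NOR in1)) NAND in2) NAND (((in1 XOR (in0 NOR in1)) NAND in2) XOR in0)))) NOR in0)

(((in1 XOR (in0 NOR in1)) NAND in2) XOR in0) XOR (((in0 NOR in1) NAND ((in0 NOR in1) NAND (((in1 XOR (in0 NOR in1)) NAND in2) NAND (((in1 XOR (in0 NOR in1)) NAND in2) XOR in0)))) NOR in0)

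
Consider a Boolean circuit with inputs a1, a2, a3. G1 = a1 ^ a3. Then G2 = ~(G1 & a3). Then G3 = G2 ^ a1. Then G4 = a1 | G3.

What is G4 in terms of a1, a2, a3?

G1 = a1 ^ a3
G2 = ~(G1 & a3) = ~((a1 ^ a3) & a3)
G3 = G2 ^ a1 = (~((a1 ^ a3) & a3)) ^ a1
G4 = a1 | G3 = a1 | ((~((a1 ^ a3) & a3)) ^ a1)

a1 | ((~((a1 ^ a3) & a3)) ^ a1)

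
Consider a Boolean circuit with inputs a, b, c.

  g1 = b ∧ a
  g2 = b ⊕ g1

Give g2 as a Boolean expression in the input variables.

g1 = b ∧ a
g2 = b ⊕ g1 = b ⊕ (b ∧ a)

b ⊕ (b ∧ a)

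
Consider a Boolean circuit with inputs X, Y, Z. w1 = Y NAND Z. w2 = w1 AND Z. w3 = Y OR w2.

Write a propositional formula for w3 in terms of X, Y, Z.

w1 = Y NAND Z
w2 = w1 AND Z = (Y NAND Z) AND Z
w3 = Y OR w2 = Y OR ((Y NAND Z) AND Z)

Y OR ((Y NAND Z) AND Z)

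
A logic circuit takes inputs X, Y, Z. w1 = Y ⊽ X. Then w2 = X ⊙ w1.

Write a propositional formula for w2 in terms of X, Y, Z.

X ⊙ (Y ⊽ X)

w1 = Y ⊽ X
w2 = X ⊙ w1 = X ⊙ (Y ⊽ X)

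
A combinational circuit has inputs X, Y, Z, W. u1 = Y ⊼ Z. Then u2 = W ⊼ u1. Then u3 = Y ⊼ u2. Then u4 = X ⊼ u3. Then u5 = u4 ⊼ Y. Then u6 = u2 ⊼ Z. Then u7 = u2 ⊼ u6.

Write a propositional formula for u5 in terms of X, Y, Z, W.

u1 = Y ⊼ Z
u2 = W ⊼ u1 = W ⊼ (Y ⊼ Z)
u3 = Y ⊼ u2 = Y ⊼ (W ⊼ (Y ⊼ Z))
u4 = X ⊼ u3 = X ⊼ (Y ⊼ (W ⊼ (Y ⊼ Z)))
u5 = u4 ⊼ Y = (X ⊼ (Y ⊼ (W ⊼ (Y ⊼ Z)))) ⊼ Y

(X ⊼ (Y ⊼ (W ⊼ (Y ⊼ Z)))) ⊼ Y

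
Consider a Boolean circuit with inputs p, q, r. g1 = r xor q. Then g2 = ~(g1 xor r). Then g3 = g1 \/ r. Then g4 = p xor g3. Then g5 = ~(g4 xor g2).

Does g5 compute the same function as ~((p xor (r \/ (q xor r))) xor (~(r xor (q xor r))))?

Yes

g1 = r xor q
g2 = ~(g1 xor r) = ~((r xor q) xor r)
g3 = g1 \/ r = (r xor q) \/ r
g4 = p xor g3 = p xor ((r xor q) \/ r)
g5 = ~(g4 xor g2) = ~((p xor ((r xor q) \/ r)) xor (~((r xor q) xor r)))
At p=0, q=0, r=0: circuit gives 0, formula gives 0.
At p=0, q=0, r=1: circuit gives 1, formula gives 1.
Agrees on all 8 inputs.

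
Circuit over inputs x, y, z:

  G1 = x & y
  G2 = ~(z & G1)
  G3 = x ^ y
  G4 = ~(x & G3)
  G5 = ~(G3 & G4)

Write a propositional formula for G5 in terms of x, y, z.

~((x ^ y) & (~(x & (x ^ y))))

G3 = x ^ y
G4 = ~(x & G3) = ~(x & (x ^ y))
G5 = ~(G3 & G4) = ~((x ^ y) & (~(x & (x ^ y))))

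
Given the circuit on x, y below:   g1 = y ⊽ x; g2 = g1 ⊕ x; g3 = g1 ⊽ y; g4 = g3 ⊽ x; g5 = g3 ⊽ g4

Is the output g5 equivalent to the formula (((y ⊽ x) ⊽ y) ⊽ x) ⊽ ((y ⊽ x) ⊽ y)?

g1 = y ⊽ x
g3 = g1 ⊽ y = (y ⊽ x) ⊽ y
g4 = g3 ⊽ x = ((y ⊽ x) ⊽ y) ⊽ x
g5 = g3 ⊽ g4 = ((y ⊽ x) ⊽ y) ⊽ (((y ⊽ x) ⊽ y) ⊽ x)
At x=0, y=0: circuit gives 0, formula gives 0.
At x=1, y=1: circuit gives 1, formula gives 1.
Agrees on all 4 inputs.

Yes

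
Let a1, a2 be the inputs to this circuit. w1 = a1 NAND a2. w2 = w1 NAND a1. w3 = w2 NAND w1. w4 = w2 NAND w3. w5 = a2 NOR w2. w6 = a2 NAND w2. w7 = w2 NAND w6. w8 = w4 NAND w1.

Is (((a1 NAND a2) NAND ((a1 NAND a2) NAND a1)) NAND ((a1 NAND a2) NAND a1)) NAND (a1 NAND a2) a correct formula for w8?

Yes

w1 = a1 NAND a2
w2 = w1 NAND a1 = (a1 NAND a2) NAND a1
w3 = w2 NAND w1 = ((a1 NAND a2) NAND a1) NAND (a1 NAND a2)
w4 = w2 NAND w3 = ((a1 NAND a2) NAND a1) NAND (((a1 NAND a2) NAND a1) NAND (a1 NAND a2))
w8 = w4 NAND w1 = (((a1 NAND a2) NAND a1) NAND (((a1 NAND a2) NAND a1) NAND (a1 NAND a2))) NAND (a1 NAND a2)
At a1=0, a2=0: circuit gives 0, formula gives 0.
At a1=1, a2=1: circuit gives 1, formula gives 1.
Agrees on all 4 inputs.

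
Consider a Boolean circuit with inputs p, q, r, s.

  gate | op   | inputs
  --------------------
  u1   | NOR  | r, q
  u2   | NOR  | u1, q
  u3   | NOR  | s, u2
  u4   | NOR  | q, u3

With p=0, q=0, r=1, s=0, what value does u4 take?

1

u1 = 1 NOR 0 = 0
u2 = 0 NOR 0 = 1
u3 = 0 NOR 1 = 0
u4 = 0 NOR 0 = 1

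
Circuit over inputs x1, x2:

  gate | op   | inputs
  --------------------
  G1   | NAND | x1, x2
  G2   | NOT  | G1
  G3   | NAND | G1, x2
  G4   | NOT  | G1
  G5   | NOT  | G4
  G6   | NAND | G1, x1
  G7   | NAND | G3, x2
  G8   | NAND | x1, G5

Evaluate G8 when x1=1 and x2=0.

G1 = 1 NAND 0 = 1
G4 = NOT 1 = 0
G5 = NOT 0 = 1
G8 = 1 NAND 1 = 0

0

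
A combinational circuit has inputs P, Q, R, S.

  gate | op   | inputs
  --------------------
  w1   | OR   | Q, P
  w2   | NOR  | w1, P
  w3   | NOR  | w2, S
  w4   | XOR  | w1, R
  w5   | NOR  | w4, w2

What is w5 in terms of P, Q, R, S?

((Q OR P) XOR R) NOR ((Q OR P) NOR P)

w1 = Q OR P
w2 = w1 NOR P = (Q OR P) NOR P
w4 = w1 XOR R = (Q OR P) XOR R
w5 = w4 NOR w2 = ((Q OR P) XOR R) NOR ((Q OR P) NOR P)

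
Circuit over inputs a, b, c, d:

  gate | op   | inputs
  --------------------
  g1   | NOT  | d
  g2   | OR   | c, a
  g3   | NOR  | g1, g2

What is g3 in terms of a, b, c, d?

g1 = NOT d
g2 = c OR a
g3 = g1 NOR g2 = NOT d NOR (c OR a)

NOT d NOR (c OR a)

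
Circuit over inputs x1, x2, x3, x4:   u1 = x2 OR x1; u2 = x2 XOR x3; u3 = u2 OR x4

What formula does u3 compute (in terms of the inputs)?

u2 = x2 XOR x3
u3 = u2 OR x4 = (x2 XOR x3) OR x4

(x2 XOR x3) OR x4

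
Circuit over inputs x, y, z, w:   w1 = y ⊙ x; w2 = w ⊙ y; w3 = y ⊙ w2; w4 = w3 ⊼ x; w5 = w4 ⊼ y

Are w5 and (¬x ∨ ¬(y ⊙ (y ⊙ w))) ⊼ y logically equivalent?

w2 = w ⊙ y
w3 = y ⊙ w2 = y ⊙ (w ⊙ y)
w4 = w3 ⊼ x = (y ⊙ (w ⊙ y)) ⊼ x
w5 = w4 ⊼ y = ((y ⊙ (w ⊙ y)) ⊼ x) ⊼ y
At x=0, y=1, z=0, w=0: circuit gives 0, formula gives 0.
At x=0, y=0, z=0, w=0: circuit gives 1, formula gives 1.
Agrees on all 16 inputs.

Yes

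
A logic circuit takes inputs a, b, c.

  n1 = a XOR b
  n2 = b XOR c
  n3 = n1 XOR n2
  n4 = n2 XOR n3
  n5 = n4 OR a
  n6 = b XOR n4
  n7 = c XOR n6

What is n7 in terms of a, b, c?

n1 = a XOR b
n2 = b XOR c
n3 = n1 XOR n2 = (a XOR b) XOR (b XOR c)
n4 = n2 XOR n3 = (b XOR c) XOR ((a XOR b) XOR (b XOR c))
n6 = b XOR n4 = b XOR ((b XOR c) XOR ((a XOR b) XOR (b XOR c)))
n7 = c XOR n6 = c XOR (b XOR ((b XOR c) XOR ((a XOR b) XOR (b XOR c))))

c XOR (b XOR ((b XOR c) XOR ((a XOR b) XOR (b XOR c))))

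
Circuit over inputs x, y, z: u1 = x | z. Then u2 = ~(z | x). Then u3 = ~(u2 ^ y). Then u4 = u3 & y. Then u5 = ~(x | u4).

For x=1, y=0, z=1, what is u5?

u2 = ~(1 | 1) = 0
u3 = ~(0 ^ 0) = 1
u4 = 1 & 0 = 0
u5 = ~(1 | 0) = 0

0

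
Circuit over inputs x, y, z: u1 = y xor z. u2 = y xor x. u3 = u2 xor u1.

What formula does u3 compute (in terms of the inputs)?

u1 = y xor z
u2 = y xor x
u3 = u2 xor u1 = (y xor x) xor (y xor z)

(y xor x) xor (y xor z)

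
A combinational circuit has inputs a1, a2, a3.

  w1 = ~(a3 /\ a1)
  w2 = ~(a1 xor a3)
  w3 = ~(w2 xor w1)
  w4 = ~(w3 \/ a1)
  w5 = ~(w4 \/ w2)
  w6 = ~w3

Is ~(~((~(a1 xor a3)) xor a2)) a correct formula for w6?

w1 = ~(a3 /\ a1)
w2 = ~(a1 xor a3)
w3 = ~(w2 xor w1) = ~((~(a1 xor a3)) xor (~(a3 /\ a1)))
w6 = ~w3 = ~(~((~(a1 xor a3)) xor (~(a3 /\ a1))))
At a1=0, a2=0, a3=0: circuit gives 0, formula gives 1.

No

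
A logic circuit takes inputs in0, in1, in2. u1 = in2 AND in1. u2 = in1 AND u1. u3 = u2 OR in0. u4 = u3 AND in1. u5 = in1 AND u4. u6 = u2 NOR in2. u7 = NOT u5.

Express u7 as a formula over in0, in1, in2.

u1 = in2 AND in1
u2 = in1 AND u1 = in1 AND (in2 AND in1)
u3 = u2 OR in0 = (in1 AND (in2 AND in1)) OR in0
u4 = u3 AND in1 = ((in1 AND (in2 AND in1)) OR in0) AND in1
u5 = in1 AND u4 = in1 AND (((in1 AND (in2 AND in1)) OR in0) AND in1)
u7 = NOT u5 = NOT (in1 AND (((in1 AND (in2 AND in1)) OR in0) AND in1))

NOT (in1 AND (((in1 AND (in2 AND in1)) OR in0) AND in1))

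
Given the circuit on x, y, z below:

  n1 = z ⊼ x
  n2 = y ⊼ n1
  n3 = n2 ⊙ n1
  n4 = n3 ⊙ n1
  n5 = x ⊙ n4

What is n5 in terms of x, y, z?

n1 = z ⊼ x
n2 = y ⊼ n1 = y ⊼ (z ⊼ x)
n3 = n2 ⊙ n1 = (y ⊼ (z ⊼ x)) ⊙ (z ⊼ x)
n4 = n3 ⊙ n1 = ((y ⊼ (z ⊼ x)) ⊙ (z ⊼ x)) ⊙ (z ⊼ x)
n5 = x ⊙ n4 = x ⊙ (((y ⊼ (z ⊼ x)) ⊙ (z ⊼ x)) ⊙ (z ⊼ x))

x ⊙ (((y ⊼ (z ⊼ x)) ⊙ (z ⊼ x)) ⊙ (z ⊼ x))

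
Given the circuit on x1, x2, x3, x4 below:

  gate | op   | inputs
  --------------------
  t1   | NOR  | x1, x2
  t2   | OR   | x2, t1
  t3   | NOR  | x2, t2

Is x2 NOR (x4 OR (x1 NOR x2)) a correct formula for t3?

t1 = x1 NOR x2
t2 = x2 OR t1 = x2 OR (x1 NOR x2)
t3 = x2 NOR t2 = x2 NOR (x2 OR (x1 NOR x2))
At x1=1, x2=0, x3=0, x4=1: circuit gives 1, formula gives 0.

No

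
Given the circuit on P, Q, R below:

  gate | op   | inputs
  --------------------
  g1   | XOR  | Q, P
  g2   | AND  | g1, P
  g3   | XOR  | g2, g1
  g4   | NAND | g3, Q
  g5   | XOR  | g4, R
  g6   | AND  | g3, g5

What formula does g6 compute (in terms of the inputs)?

(((Q XOR P) AND P) XOR (Q XOR P)) AND (((((Q XOR P) AND P) XOR (Q XOR P)) NAND Q) XOR R)

g1 = Q XOR P
g2 = g1 AND P = (Q XOR P) AND P
g3 = g2 XOR g1 = ((Q XOR P) AND P) XOR (Q XOR P)
g4 = g3 NAND Q = (((Q XOR P) AND P) XOR (Q XOR P)) NAND Q
g5 = g4 XOR R = ((((Q XOR P) AND P) XOR (Q XOR P)) NAND Q) XOR R
g6 = g3 AND g5 = (((Q XOR P) AND P) XOR (Q XOR P)) AND (((((Q XOR P) AND P) XOR (Q XOR P)) NAND Q) XOR R)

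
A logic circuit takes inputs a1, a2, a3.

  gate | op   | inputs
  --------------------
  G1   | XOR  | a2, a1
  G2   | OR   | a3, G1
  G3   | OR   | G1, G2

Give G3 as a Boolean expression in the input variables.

(a2 XOR a1) OR (a3 OR (a2 XOR a1))

G1 = a2 XOR a1
G2 = a3 OR G1 = a3 OR (a2 XOR a1)
G3 = G1 OR G2 = (a2 XOR a1) OR (a3 OR (a2 XOR a1))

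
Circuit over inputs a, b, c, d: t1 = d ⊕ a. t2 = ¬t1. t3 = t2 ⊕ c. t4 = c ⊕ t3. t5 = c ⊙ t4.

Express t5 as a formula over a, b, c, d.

t1 = d ⊕ a
t2 = ¬t1 = ¬(d ⊕ a)
t3 = t2 ⊕ c = ¬(d ⊕ a) ⊕ c
t4 = c ⊕ t3 = c ⊕ (¬(d ⊕ a) ⊕ c)
t5 = c ⊙ t4 = c ⊙ (c ⊕ (¬(d ⊕ a) ⊕ c))

c ⊙ (c ⊕ (¬(d ⊕ a) ⊕ c))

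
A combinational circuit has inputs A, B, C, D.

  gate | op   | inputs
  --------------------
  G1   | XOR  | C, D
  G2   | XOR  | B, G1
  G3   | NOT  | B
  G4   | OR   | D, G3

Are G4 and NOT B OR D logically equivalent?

Yes

G3 = NOT B
G4 = D OR G3 = D OR NOT B
At A=0, B=1, C=0, D=0: circuit gives 0, formula gives 0.
At A=0, B=0, C=0, D=0: circuit gives 1, formula gives 1.
Agrees on all 16 inputs.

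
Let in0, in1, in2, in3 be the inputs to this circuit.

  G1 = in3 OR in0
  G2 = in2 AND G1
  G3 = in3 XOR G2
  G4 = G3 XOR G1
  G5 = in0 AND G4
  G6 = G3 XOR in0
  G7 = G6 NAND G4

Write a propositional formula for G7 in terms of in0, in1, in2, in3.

((in3 XOR (in2 AND (in3 OR in0))) XOR in0) NAND ((in3 XOR (in2 AND (in3 OR in0))) XOR (in3 OR in0))

G1 = in3 OR in0
G2 = in2 AND G1 = in2 AND (in3 OR in0)
G3 = in3 XOR G2 = in3 XOR (in2 AND (in3 OR in0))
G4 = G3 XOR G1 = (in3 XOR (in2 AND (in3 OR in0))) XOR (in3 OR in0)
G6 = G3 XOR in0 = (in3 XOR (in2 AND (in3 OR in0))) XOR in0
G7 = G6 NAND G4 = ((in3 XOR (in2 AND (in3 OR in0))) XOR in0) NAND ((in3 XOR (in2 AND (in3 OR in0))) XOR (in3 OR in0))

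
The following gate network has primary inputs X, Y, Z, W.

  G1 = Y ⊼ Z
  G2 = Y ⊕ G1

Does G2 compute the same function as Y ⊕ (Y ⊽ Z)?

G1 = Y ⊼ Z
G2 = Y ⊕ G1 = Y ⊕ (Y ⊼ Z)
At X=0, Y=0, Z=1, W=0: circuit gives 1, formula gives 0.

No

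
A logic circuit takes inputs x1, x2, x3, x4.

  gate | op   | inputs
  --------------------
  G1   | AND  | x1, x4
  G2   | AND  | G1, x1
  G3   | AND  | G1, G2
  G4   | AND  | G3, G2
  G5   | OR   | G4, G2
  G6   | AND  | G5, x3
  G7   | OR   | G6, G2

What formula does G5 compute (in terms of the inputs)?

G1 = x1 AND x4
G2 = G1 AND x1 = (x1 AND x4) AND x1
G3 = G1 AND G2 = (x1 AND x4) AND ((x1 AND x4) AND x1)
G4 = G3 AND G2 = ((x1 AND x4) AND ((x1 AND x4) AND x1)) AND ((x1 AND x4) AND x1)
G5 = G4 OR G2 = (((x1 AND x4) AND ((x1 AND x4) AND x1)) AND ((x1 AND x4) AND x1)) OR ((x1 AND x4) AND x1)

(((x1 AND x4) AND ((x1 AND x4) AND x1)) AND ((x1 AND x4) AND x1)) OR ((x1 AND x4) AND x1)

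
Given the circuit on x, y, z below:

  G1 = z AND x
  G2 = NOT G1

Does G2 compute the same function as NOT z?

No

G1 = z AND x
G2 = NOT G1 = NOT (z AND x)
At x=0, y=0, z=1: circuit gives 1, formula gives 0.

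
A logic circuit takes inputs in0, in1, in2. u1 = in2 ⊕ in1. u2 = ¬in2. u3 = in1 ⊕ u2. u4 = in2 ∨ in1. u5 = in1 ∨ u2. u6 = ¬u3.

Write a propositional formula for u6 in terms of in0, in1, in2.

¬(in1 ⊕ ¬in2)

u2 = ¬in2
u3 = in1 ⊕ u2 = in1 ⊕ ¬in2
u6 = ¬u3 = ¬(in1 ⊕ ¬in2)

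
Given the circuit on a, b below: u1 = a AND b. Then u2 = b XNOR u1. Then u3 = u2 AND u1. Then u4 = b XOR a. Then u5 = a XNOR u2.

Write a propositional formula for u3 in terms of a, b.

(b XNOR (a AND b)) AND (a AND b)

u1 = a AND b
u2 = b XNOR u1 = b XNOR (a AND b)
u3 = u2 AND u1 = (b XNOR (a AND b)) AND (a AND b)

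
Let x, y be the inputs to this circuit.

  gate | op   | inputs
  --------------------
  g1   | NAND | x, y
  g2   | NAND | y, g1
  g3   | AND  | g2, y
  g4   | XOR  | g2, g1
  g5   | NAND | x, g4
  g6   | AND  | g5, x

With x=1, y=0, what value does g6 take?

g1 = 1 NAND 0 = 1
g2 = 0 NAND 1 = 1
g4 = 1 XOR 1 = 0
g5 = 1 NAND 0 = 1
g6 = 1 AND 1 = 1

1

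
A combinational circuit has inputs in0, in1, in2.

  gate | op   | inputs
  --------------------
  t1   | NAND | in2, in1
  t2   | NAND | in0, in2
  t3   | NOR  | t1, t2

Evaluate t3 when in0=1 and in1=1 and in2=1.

t1 = 1 NAND 1 = 0
t2 = 1 NAND 1 = 0
t3 = 0 NOR 0 = 1

1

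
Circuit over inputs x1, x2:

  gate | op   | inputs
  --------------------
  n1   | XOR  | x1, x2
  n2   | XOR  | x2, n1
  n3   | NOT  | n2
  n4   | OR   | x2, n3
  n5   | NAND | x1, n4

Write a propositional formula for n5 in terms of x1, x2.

x1 NAND (x2 OR NOT (x2 XOR (x1 XOR x2)))

n1 = x1 XOR x2
n2 = x2 XOR n1 = x2 XOR (x1 XOR x2)
n3 = NOT n2 = NOT (x2 XOR (x1 XOR x2))
n4 = x2 OR n3 = x2 OR NOT (x2 XOR (x1 XOR x2))
n5 = x1 NAND n4 = x1 NAND (x2 OR NOT (x2 XOR (x1 XOR x2)))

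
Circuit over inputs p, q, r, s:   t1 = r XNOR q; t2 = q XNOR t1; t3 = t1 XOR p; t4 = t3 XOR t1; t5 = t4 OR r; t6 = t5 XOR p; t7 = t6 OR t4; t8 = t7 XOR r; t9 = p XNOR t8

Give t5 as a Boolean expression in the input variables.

(((r XNOR q) XOR p) XOR (r XNOR q)) OR r

t1 = r XNOR q
t3 = t1 XOR p = (r XNOR q) XOR p
t4 = t3 XOR t1 = ((r XNOR q) XOR p) XOR (r XNOR q)
t5 = t4 OR r = (((r XNOR q) XOR p) XOR (r XNOR q)) OR r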